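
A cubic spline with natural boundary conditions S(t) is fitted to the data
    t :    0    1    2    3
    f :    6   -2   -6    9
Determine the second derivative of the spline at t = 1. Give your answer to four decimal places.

-1.2000

Let m_i = S''(x_i). Step sizes h_i = 1, 1, 1; slopes of the chords Δ_i = (y_(i+1) - y_i)/h_i = -8, -4, 15.
  1·m_0 + 4·m_1 + 1·m_2 = 6(Δ_1 - Δ_0) = 24
  1·m_1 + 4·m_2 + 1·m_3 = 6(Δ_2 - Δ_1) = 114
Natural end conditions: m_0 = m_3 = 0.
Solving the tridiagonal system: m_0 = 0, m_1 = -6/5, m_2 = 144/5, m_3 = 0.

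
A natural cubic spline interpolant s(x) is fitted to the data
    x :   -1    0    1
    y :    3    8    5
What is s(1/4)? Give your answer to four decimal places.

7.9063

Write m_i for s''(x_i). With h_i = 1, 1 and divided differences Δ_i = 5, -3, the continuity of s' gives the tridiagonal system
  1·m_0 + 4·m_1 + 1·m_2 = 6(Δ_1 - Δ_0) = -48
Natural end conditions: m_0 = m_2 = 0.
Solving: m_0 = 0, m_1 = -12, m_2 = 0.
On [0, 1], s(x) = 8 + 1·x - 6·x² + 2·x³.
With x = 1/4: s(1/4) = 253/32.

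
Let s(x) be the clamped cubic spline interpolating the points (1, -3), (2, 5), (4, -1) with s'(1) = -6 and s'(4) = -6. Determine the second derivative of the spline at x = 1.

53

Put M_i = s'' at the i-th knot. Here h = (1, 2) and Δ = (8, -3), so the interior equations h_(i-1)·M_(i-1) + 2(h_(i-1)+h_i)·M_i + h_i·M_(i+1) = 6(Δ_i − Δ_(i-1)) read
  1·M_0 + 6·M_1 + 2·M_2 = 6(Δ_1 - Δ_0) = -66
Clamped end conditions give two more equations: 2h_0·M_0 + h_0·M_1 = 6(Δ_0 - s'(1)) = 84 and h_1·M_1 + 2h_1·M_2 = 6(s'(4) - Δ_1) = -18.
Hence M_0 = 53, M_1 = -22, M_2 = 13/2.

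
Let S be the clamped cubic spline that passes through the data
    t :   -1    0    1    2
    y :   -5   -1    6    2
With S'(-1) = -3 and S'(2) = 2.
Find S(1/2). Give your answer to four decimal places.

3.7083

Let m_i = S''(x_i). Step sizes h_i = 1, 1, 1; slopes of the chords Δ_i = (y_(i+1) - y_i)/h_i = 4, 7, -4.
  1·m_0 + 4·m_1 + 1·m_2 = 6(Δ_1 - Δ_0) = 18
  1·m_1 + 4·m_2 + 1·m_3 = 6(Δ_2 - Δ_1) = -66
Clamped end conditions give two more equations: 2h_0·m_0 + h_0·m_1 = 6(Δ_0 - S'(-1)) = 42 and h_2·m_2 + 2h_2·m_3 = 6(S'(2) - Δ_2) = 36.
Solving the tridiagonal system: m_0 = 266/15, m_1 = 98/15, m_2 = -388/15, m_3 = 464/15.
On [0, 1], S(t) = -1 + 137/15·t + 49/15·t² - 27/5·t³.
With t = 1/2: S(1/2) = 89/24.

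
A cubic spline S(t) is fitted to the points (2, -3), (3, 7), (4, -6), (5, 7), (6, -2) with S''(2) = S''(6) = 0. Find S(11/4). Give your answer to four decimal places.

7.2598

Write M_i for S''(x_i). With h_i = 1, 1, 1, 1 and divided differences Δ_i = 10, -13, 13, -9, the continuity of S' gives the tridiagonal system
  1·M_0 + 4·M_1 + 1·M_2 = 6(Δ_1 - Δ_0) = -138
  1·M_1 + 4·M_2 + 1·M_3 = 6(Δ_2 - Δ_1) = 156
  1·M_2 + 4·M_3 + 1·M_4 = 6(Δ_3 - Δ_2) = -132
Natural end conditions: M_0 = M_4 = 0.
Hence M_0 = 0, M_1 = -1413/28, M_2 = 447/7, M_3 = -1371/28, M_4 = 0.
On [2, 3], S(t) = -3 + 1031/56·(t - 2) + 0·(t - 2)² - 471/56·(t - 2)³.
With (t - 2) = 3/4: S(11/4) = 3717/512.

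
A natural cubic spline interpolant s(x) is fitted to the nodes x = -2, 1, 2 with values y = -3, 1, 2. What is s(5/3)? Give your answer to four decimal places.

1.6790

Write σ_i for s''(x_i). With h_i = 3, 1 and divided differences Δ_i = 4/3, 1, the continuity of s' gives the tridiagonal system
  3·σ_0 + 8·σ_1 + 1·σ_2 = 6(Δ_1 - Δ_0) = -2
Natural end conditions: σ_0 = σ_2 = 0.
Hence σ_0 = 0, σ_1 = -1/4, σ_2 = 0.
On [1, 2], s(x) = 1 + 13/12·(x - 1) - 1/8·(x - 1)² + 1/24·(x - 1)³.
With (x - 1) = 2/3: s(5/3) = 136/81.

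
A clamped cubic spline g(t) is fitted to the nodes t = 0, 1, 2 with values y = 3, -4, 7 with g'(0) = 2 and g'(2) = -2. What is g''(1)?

58

Write M_i for g''(x_i). With h_i = 1, 1 and divided differences Δ_i = -7, 11, the continuity of g' gives the tridiagonal system
  1·M_0 + 4·M_1 + 1·M_2 = 6(Δ_1 - Δ_0) = 108
Clamped end conditions give two more equations: 2h_0·M_0 + h_0·M_1 = 6(Δ_0 - g'(0)) = -54 and h_1·M_1 + 2h_1·M_2 = 6(g'(2) - Δ_1) = -78.
Forward elimination and back-substitution give M_0 = -56, M_1 = 58, M_2 = -68.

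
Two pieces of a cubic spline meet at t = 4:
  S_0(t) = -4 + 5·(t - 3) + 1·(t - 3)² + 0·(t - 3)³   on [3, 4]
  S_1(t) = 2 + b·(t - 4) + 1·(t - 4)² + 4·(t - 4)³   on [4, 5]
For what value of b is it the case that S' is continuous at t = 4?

S_0'(t) = 5 + 2·(t - 3) + 0·(t - 3)², so S_0'(4) = 7. On the right, S_1'(4) = b, so b = 7.

7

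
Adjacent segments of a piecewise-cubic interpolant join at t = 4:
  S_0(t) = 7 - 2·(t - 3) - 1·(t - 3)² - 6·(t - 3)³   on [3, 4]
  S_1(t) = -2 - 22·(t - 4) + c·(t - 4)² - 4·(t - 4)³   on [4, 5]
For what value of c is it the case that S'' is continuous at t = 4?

-19

S_0''(t) = -2 - 36·(t - 3), so S_0''(4) = -38. On the right, S_1''(4) = 2c, so c = -19.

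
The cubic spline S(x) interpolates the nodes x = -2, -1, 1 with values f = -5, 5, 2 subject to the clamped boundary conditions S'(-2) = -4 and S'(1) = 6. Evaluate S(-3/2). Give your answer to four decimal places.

Let m_i = S''(x_i). Step sizes h_i = 1, 2; slopes of the chords Δ_i = (y_(i+1) - y_i)/h_i = 10, -3/2.
  1·m_0 + 6·m_1 + 2·m_2 = 6(Δ_1 - Δ_0) = -69
Clamped end conditions give two more equations: 2h_0·m_0 + h_0·m_1 = 6(Δ_0 - S'(-2)) = 84 and h_1·m_1 + 2h_1·m_2 = 6(S'(1) - Δ_1) = 45.
Hence m_0 = 341/6, m_1 = -89/3, m_2 = 313/12.
On [-2, -1], S(x) = -5 - 4·(x + 2) + 341/12·(x + 2)² - 173/12·(x + 2)³.
With (x + 2) = 1/2: S(-3/2) = -163/96.

-1.6979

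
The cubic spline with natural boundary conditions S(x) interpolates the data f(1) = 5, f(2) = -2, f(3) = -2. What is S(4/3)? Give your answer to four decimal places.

With M_i denoting the second derivative at x_i, h_i = 1, 1, and Δ_i = (y_(i+1) − y_i)/h_i = -7, 0:
  1·M_0 + 4·M_1 + 1·M_2 = 6(Δ_1 - Δ_0) = 42
Natural end conditions: M_0 = M_2 = 0.
Forward elimination and back-substitution give M_0 = 0, M_1 = 21/2, M_2 = 0.
On [1, 2], S(x) = 5 - 35/4·(x - 1) + 0·(x - 1)² + 7/4·(x - 1)³.
With (x - 1) = 1/3: S(4/3) = 58/27.

2.1481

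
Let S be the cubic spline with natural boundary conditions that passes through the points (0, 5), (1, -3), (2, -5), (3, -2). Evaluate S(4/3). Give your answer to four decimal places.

-4.4123

With m_i denoting the second derivative at x_i, h_i = 1, 1, 1, and Δ_i = (y_(i+1) − y_i)/h_i = -8, -2, 3:
  1·m_0 + 4·m_1 + 1·m_2 = 6(Δ_1 - Δ_0) = 36
  1·m_1 + 4·m_2 + 1·m_3 = 6(Δ_2 - Δ_1) = 30
Natural end conditions: m_0 = m_3 = 0.
Hence m_0 = 0, m_1 = 38/5, m_2 = 28/5, m_3 = 0.
On [1, 2], S(t) = -3 - 82/15·(t - 1) + 19/5·(t - 1)² - 1/3·(t - 1)³.
With (t - 1) = 1/3: S(4/3) = -1787/405.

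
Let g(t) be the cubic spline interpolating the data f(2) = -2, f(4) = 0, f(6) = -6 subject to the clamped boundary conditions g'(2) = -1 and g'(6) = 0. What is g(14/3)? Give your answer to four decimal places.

Write m_i for g''(x_i). With h_i = 2, 2 and divided differences Δ_i = 1, -3, the continuity of g' gives the tridiagonal system
  2·m_0 + 8·m_1 + 2·m_2 = 6(Δ_1 - Δ_0) = -24
Clamped end conditions give two more equations: 2h_0·m_0 + h_0·m_1 = 6(Δ_0 - g'(2)) = 12 and h_1·m_1 + 2h_1·m_2 = 6(g'(6) - Δ_1) = 18.
Solving the tridiagonal system: m_0 = 25/4, m_1 = -13/2, m_2 = 31/4.
On [4, 6], g(t) = 0 - 5/4·(t - 4) - 13/4·(t - 4)² + 19/16·(t - 4)³.
With (t - 4) = 2/3: g(14/3) = -52/27.

-1.9259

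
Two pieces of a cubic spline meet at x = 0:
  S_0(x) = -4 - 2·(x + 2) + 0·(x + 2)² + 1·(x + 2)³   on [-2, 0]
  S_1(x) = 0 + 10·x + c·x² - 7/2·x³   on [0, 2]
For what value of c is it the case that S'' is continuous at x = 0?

6

S_0''(x) = 0 + 6·(x + 2), so S_0''(0) = 12. On the right, S_1''(0) = 2c, so c = 6.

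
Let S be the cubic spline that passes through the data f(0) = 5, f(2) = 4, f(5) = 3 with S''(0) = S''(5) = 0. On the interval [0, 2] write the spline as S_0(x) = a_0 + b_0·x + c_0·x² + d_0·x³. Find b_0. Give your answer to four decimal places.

-0.5333

Write σ_i for S''(x_i). With h_i = 2, 3 and divided differences Δ_i = -1/2, -1/3, the continuity of S' gives the tridiagonal system
  2·σ_0 + 10·σ_1 + 3·σ_2 = 6(Δ_1 - Δ_0) = 1
Natural end conditions: σ_0 = σ_2 = 0.
Solving: σ_0 = 0, σ_1 = 1/10, σ_2 = 0.
On [0, 2], with S_0(x) = a_0 + b_0·x + c_0·x² + d_0·x³: c_0 = σ_0/2 = 0, d_0 = (σ_1 - σ_0)/(6h_0) = 1/120, b_0 = Δ_0 - h_0(2σ_0 + σ_1)/6 = -8/15.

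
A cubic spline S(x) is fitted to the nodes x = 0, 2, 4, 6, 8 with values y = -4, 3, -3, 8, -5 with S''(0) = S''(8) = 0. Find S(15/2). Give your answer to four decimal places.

0.0957

Let M_i = S''(x_i). Step sizes h_i = 2, 2, 2, 2; slopes of the chords Δ_i = (y_(i+1) - y_i)/h_i = 7/2, -3, 11/2, -13/2.
  2·M_0 + 8·M_1 + 2·M_2 = 6(Δ_1 - Δ_0) = -39
  2·M_1 + 8·M_2 + 2·M_3 = 6(Δ_2 - Δ_1) = 51
  2·M_2 + 8·M_3 + 2·M_4 = 6(Δ_3 - Δ_2) = -72
Natural end conditions: M_0 = M_4 = 0.
Forward elimination and back-substitution give M_0 = 0, M_1 = -123/16, M_2 = 45/4, M_3 = -189/16, M_4 = 0.
On [6, 8], S(x) = 8 + 11/8·(x - 6) - 189/32·(x - 6)² + 63/64·(x - 6)³.
With (x - 6) = 3/2: S(15/2) = 49/512.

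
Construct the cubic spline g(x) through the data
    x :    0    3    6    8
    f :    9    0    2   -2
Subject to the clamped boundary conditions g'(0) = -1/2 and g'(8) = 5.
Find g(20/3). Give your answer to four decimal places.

-0.5809

Put m_i = g'' at the i-th knot. Here h = (3, 3, 2) and Δ = (-3, 2/3, -2), so the interior equations h_(i-1)·m_(i-1) + 2(h_(i-1)+h_i)·m_i + h_i·m_(i+1) = 6(Δ_i − Δ_(i-1)) read
  3·m_0 + 12·m_1 + 3·m_2 = 6(Δ_1 - Δ_0) = 22
  3·m_1 + 10·m_2 + 2·m_3 = 6(Δ_2 - Δ_1) = -16
Clamped end conditions give two more equations: 2h_0·m_0 + h_0·m_1 = 6(Δ_0 - g'(0)) = -15 and h_2·m_2 + 2h_2·m_3 = 6(g'(8) - Δ_2) = 42.
Forward elimination and back-substitution give m_0 = -268/57, m_1 = 251/57, m_2 = -106/19, m_3 = 505/38.
On [6, 8], g(x) = 2 - 103/38·(x - 6) - 53/19·(x - 6)² + 239/152·(x - 6)³.
With (x - 6) = 2/3: g(20/3) = -298/513.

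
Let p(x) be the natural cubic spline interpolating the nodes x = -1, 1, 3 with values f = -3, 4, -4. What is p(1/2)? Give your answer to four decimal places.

3.4805

Let σ_i = p''(x_i). Step sizes h_i = 2, 2; slopes of the chords Δ_i = (y_(i+1) - y_i)/h_i = 7/2, -4.
  2·σ_0 + 8·σ_1 + 2·σ_2 = 6(Δ_1 - Δ_0) = -45
Natural end conditions: σ_0 = σ_2 = 0.
Hence σ_0 = 0, σ_1 = -45/8, σ_2 = 0.
On [-1, 1], p(x) = -3 + 43/8·(x + 1) + 0·(x + 1)² - 15/32·(x + 1)³.
With (x + 1) = 3/2: p(1/2) = 891/256.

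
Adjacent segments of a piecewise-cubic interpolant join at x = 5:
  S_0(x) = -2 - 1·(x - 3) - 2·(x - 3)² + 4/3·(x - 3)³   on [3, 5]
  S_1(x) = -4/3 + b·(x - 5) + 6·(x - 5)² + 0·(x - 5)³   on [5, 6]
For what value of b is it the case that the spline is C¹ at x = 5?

7

S_0'(x) = -1 - 4·(x - 3) + 4·(x - 3)², so S_0'(5) = 7. On the right, S_1'(5) = b, so b = 7.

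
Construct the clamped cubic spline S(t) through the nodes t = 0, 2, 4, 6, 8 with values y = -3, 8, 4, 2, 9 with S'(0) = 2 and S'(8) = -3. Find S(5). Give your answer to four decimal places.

1.1161

With M_i denoting the second derivative at x_i, h_i = 2, 2, 2, 2, and Δ_i = (y_(i+1) − y_i)/h_i = 11/2, -2, -1, 7/2:
  2·M_0 + 8·M_1 + 2·M_2 = 6(Δ_1 - Δ_0) = -45
  2·M_1 + 8·M_2 + 2·M_3 = 6(Δ_2 - Δ_1) = 6
  2·M_2 + 8·M_3 + 2·M_4 = 6(Δ_3 - Δ_2) = 27
Clamped end conditions give two more equations: 2h_0·M_0 + h_0·M_1 = 6(Δ_0 - S'(0)) = 21 and h_3·M_3 + 2h_3·M_4 = 6(S'(8) - Δ_3) = -39.
Forward elimination and back-substitution give M_0 = 263/28, M_1 = -58/7, M_2 = 5/4, M_3 = 44/7, M_4 = -361/28.
On [4, 6], S(t) = 4 - 55/14·(t - 4) + 5/8·(t - 4)² + 47/112·(t - 4)³.
With (t - 4) = 1: S(5) = 125/112.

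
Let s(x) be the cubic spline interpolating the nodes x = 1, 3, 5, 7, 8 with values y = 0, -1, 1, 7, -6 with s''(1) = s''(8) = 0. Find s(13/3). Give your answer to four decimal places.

-1.0958

Let σ_i = s''(x_i). Step sizes h_i = 2, 2, 2, 1; slopes of the chords Δ_i = (y_(i+1) - y_i)/h_i = -1/2, 1, 3, -13.
  2·σ_0 + 8·σ_1 + 2·σ_2 = 6(Δ_1 - Δ_0) = 9
  2·σ_1 + 8·σ_2 + 2·σ_3 = 6(Δ_2 - Δ_1) = 12
  2·σ_2 + 6·σ_3 + 1·σ_4 = 6(Δ_3 - Δ_2) = -96
Natural end conditions: σ_0 = σ_4 = 0.
Hence σ_0 = 0, σ_1 = -33/82, σ_2 = 501/82, σ_3 = -1479/82, σ_4 = 0.
On [3, 5], s(x) = -1 - 63/82·(x - 3) - 33/164·(x - 3)² + 89/164·(x - 3)³.
With (x - 3) = 4/3: s(13/3) = -1213/1107.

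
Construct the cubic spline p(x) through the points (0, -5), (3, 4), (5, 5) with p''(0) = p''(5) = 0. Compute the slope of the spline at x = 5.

With σ_i denoting the second derivative at x_i, h_i = 3, 2, and Δ_i = (y_(i+1) − y_i)/h_i = 3, 1/2:
  3·σ_0 + 10·σ_1 + 2·σ_2 = 6(Δ_1 - Δ_0) = -15
Natural end conditions: σ_0 = σ_2 = 0.
Forward elimination and back-substitution give σ_0 = 0, σ_1 = -3/2, σ_2 = 0.
On [3, 5], p'(x) = b_1 + 2c_1·(x - 3) + 3d_1·(x - 3)² with b_1 = Δ_1 - h_1(2σ_1 + σ_2)/6 = 3/2, c_1 = σ_1/2 = -3/4, d_1 = (σ_2 - σ_1)/(6h_1) = 1/8. So p'(5) = 0.

0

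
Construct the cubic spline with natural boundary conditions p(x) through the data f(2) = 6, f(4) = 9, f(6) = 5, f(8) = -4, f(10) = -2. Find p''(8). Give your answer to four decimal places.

4.7679

Put m_i = p'' at the i-th knot. Here h = (2, 2, 2, 2) and Δ = (3/2, -2, -9/2, 1), so the interior equations h_(i-1)·m_(i-1) + 2(h_(i-1)+h_i)·m_i + h_i·m_(i+1) = 6(Δ_i − Δ_(i-1)) read
  2·m_0 + 8·m_1 + 2·m_2 = 6(Δ_1 - Δ_0) = -21
  2·m_1 + 8·m_2 + 2·m_3 = 6(Δ_2 - Δ_1) = -15
  2·m_2 + 8·m_3 + 2·m_4 = 6(Δ_3 - Δ_2) = 33
Natural end conditions: m_0 = m_4 = 0.
Forward elimination and back-substitution give m_0 = 0, m_1 = -111/56, m_2 = -18/7, m_3 = 267/56, m_4 = 0.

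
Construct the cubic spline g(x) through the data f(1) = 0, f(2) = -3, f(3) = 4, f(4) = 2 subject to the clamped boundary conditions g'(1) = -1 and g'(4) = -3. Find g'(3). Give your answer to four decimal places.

Write m_i for g''(x_i). With h_i = 1, 1, 1 and divided differences Δ_i = -3, 7, -2, the continuity of g' gives the tridiagonal system
  1·m_0 + 4·m_1 + 1·m_2 = 6(Δ_1 - Δ_0) = 60
  1·m_1 + 4·m_2 + 1·m_3 = 6(Δ_2 - Δ_1) = -54
Clamped end conditions give two more equations: 2h_0·m_0 + h_0·m_1 = 6(Δ_0 - g'(1)) = -12 and h_2·m_2 + 2h_2·m_3 = 6(g'(4) - Δ_2) = -6.
Solving the tridiagonal system: m_0 = -278/15, m_1 = 376/15, m_2 = -326/15, m_3 = 118/15.
On [3, 4], g'(x) = b_2 + 2c_2·(x - 3) + 3d_2·(x - 3)² with b_2 = Δ_2 - h_2(2m_2 + m_3)/6 = 59/15, c_2 = m_2/2 = -163/15, d_2 = (m_3 - m_2)/(6h_2) = 74/15. So g'(3) = 59/15.

3.9333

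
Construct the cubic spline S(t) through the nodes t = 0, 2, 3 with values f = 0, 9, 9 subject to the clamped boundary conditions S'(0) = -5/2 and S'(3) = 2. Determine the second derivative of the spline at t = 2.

Put m_i = S'' at the i-th knot. Here h = (2, 1) and Δ = (9/2, 0), so the interior equations h_(i-1)·m_(i-1) + 2(h_(i-1)+h_i)·m_i + h_i·m_(i+1) = 6(Δ_i − Δ_(i-1)) read
  2·m_0 + 6·m_1 + 1·m_2 = 6(Δ_1 - Δ_0) = -27
Clamped end conditions give two more equations: 2h_0·m_0 + h_0·m_1 = 6(Δ_0 - S'(0)) = 42 and h_1·m_1 + 2h_1·m_2 = 6(S'(3) - Δ_1) = 12.
Solving the tridiagonal system: m_0 = 33/2, m_1 = -12, m_2 = 12.

-12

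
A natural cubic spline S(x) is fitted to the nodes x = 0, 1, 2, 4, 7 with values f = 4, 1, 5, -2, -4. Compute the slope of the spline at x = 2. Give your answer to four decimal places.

Write M_i for S''(x_i). With h_i = 1, 1, 2, 3 and divided differences Δ_i = -3, 4, -7/2, -2/3, the continuity of S' gives the tridiagonal system
  1·M_0 + 4·M_1 + 1·M_2 = 6(Δ_1 - Δ_0) = 42
  1·M_1 + 6·M_2 + 2·M_3 = 6(Δ_2 - Δ_1) = -45
  2·M_2 + 10·M_3 + 3·M_4 = 6(Δ_3 - Δ_2) = 17
Natural end conditions: M_0 = M_4 = 0.
Hence M_0 = 0, M_1 = 1418/107, M_2 = -1178/107, M_3 = 835/214, M_4 = 0.
On [2, 4], S'(x) = b_2 + 2c_2·(x - 2) + 3d_2·(x - 2)² with b_2 = Δ_2 - h_2(2M_2 + M_3)/6 = 815/321, c_2 = M_2/2 = -589/107, d_2 = (M_3 - M_2)/(6h_2) = 3191/2568. So S'(2) = 815/321.

2.5389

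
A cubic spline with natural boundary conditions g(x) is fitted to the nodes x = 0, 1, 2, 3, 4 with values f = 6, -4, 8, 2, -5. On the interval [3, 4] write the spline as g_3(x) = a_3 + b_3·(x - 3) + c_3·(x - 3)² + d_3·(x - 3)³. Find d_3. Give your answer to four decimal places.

With σ_i denoting the second derivative at x_i, h_i = 1, 1, 1, 1, and Δ_i = (y_(i+1) − y_i)/h_i = -10, 12, -6, -7:
  1·σ_0 + 4·σ_1 + 1·σ_2 = 6(Δ_1 - Δ_0) = 132
  1·σ_1 + 4·σ_2 + 1·σ_3 = 6(Δ_2 - Δ_1) = -108
  1·σ_2 + 4·σ_3 + 1·σ_4 = 6(Δ_3 - Δ_2) = -6
Natural end conditions: σ_0 = σ_4 = 0.
Forward elimination and back-substitution give σ_0 = 0, σ_1 = 1203/28, σ_2 = -279/7, σ_3 = 237/28, σ_4 = 0.
On [3, 4], with g_3(x) = a_3 + b_3·(x - 3) + c_3·(x - 3)² + d_3·(x - 3)³: c_3 = σ_3/2 = 237/56, d_3 = (σ_4 - σ_3)/(6h_3) = -79/56, b_3 = Δ_3 - h_3(2σ_3 + σ_4)/6 = -275/28.

-1.4107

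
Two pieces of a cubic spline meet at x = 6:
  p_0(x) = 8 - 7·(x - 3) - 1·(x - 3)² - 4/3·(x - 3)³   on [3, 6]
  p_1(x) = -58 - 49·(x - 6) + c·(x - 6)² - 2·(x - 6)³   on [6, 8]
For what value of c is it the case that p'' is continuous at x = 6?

-13

p_0''(x) = -2 - 8·(x - 3), so p_0''(6) = -26. On the right, p_1''(6) = 2c, so c = -13.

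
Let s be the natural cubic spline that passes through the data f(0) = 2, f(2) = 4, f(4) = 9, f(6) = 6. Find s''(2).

2

With M_i denoting the second derivative at x_i, h_i = 2, 2, 2, and Δ_i = (y_(i+1) − y_i)/h_i = 1, 5/2, -3/2:
  2·M_0 + 8·M_1 + 2·M_2 = 6(Δ_1 - Δ_0) = 9
  2·M_1 + 8·M_2 + 2·M_3 = 6(Δ_2 - Δ_1) = -24
Natural end conditions: M_0 = M_3 = 0.
Forward elimination and back-substitution give M_0 = 0, M_1 = 2, M_2 = -7/2, M_3 = 0.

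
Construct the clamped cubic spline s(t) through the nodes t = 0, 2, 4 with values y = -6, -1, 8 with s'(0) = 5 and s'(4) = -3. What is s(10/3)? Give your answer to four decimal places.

Let M_i = s''(x_i). Step sizes h_i = 2, 2; slopes of the chords Δ_i = (y_(i+1) - y_i)/h_i = 5/2, 9/2.
  2·M_0 + 8·M_1 + 2·M_2 = 6(Δ_1 - Δ_0) = 12
Clamped end conditions give two more equations: 2h_0·M_0 + h_0·M_1 = 6(Δ_0 - s'(0)) = -15 and h_1·M_1 + 2h_1·M_2 = 6(s'(4) - Δ_1) = -45.
Solving the tridiagonal system: M_0 = -29/4, M_1 = 7, M_2 = -59/4.
On [2, 4], s(t) = -1 + 19/4·(t - 2) + 7/2·(t - 2)² - 29/16·(t - 2)³.
With (t - 2) = 4/3: s(10/3) = 196/27.

7.2593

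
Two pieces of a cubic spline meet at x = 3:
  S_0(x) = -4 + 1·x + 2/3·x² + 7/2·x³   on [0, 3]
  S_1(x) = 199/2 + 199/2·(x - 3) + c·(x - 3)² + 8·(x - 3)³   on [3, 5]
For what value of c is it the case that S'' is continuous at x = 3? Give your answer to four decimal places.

S_0''(x) = 4/3 + 21·x, so S_0''(3) = 193/3. On the right, S_1''(3) = 2c, so c = 193/6.

32.1667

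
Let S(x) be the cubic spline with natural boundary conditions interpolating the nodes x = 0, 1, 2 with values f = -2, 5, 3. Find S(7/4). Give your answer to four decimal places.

Write M_i for S''(x_i). With h_i = 1, 1 and divided differences Δ_i = 7, -2, the continuity of S' gives the tridiagonal system
  1·M_0 + 4·M_1 + 1·M_2 = 6(Δ_1 - Δ_0) = -54
Natural end conditions: M_0 = M_2 = 0.
Solving: M_0 = 0, M_1 = -27/2, M_2 = 0.
On [1, 2], S(x) = 5 + 5/2·(x - 1) - 27/4·(x - 1)² + 9/4·(x - 1)³.
With (x - 1) = 3/4: S(7/4) = 1031/256.

4.0273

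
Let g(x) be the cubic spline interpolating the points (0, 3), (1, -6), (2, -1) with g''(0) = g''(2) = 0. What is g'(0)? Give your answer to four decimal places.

-12.5000

Write M_i for g''(x_i). With h_i = 1, 1 and divided differences Δ_i = -9, 5, the continuity of g' gives the tridiagonal system
  1·M_0 + 4·M_1 + 1·M_2 = 6(Δ_1 - Δ_0) = 84
Natural end conditions: M_0 = M_2 = 0.
Solving the tridiagonal system: M_0 = 0, M_1 = 21, M_2 = 0.
On [0, 1], g'(x) = b_0 + 2c_0·x + 3d_0·x² with b_0 = Δ_0 - h_0(2M_0 + M_1)/6 = -25/2, c_0 = M_0/2 = 0, d_0 = (M_1 - M_0)/(6h_0) = 7/2. So g'(0) = -25/2.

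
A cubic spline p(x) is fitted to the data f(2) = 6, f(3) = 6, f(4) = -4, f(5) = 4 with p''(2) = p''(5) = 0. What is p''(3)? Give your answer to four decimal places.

Let σ_i = p''(x_i). Step sizes h_i = 1, 1, 1; slopes of the chords Δ_i = (y_(i+1) - y_i)/h_i = 0, -10, 8.
  1·σ_0 + 4·σ_1 + 1·σ_2 = 6(Δ_1 - Δ_0) = -60
  1·σ_1 + 4·σ_2 + 1·σ_3 = 6(Δ_2 - Δ_1) = 108
Natural end conditions: σ_0 = σ_3 = 0.
Forward elimination and back-substitution give σ_0 = 0, σ_1 = -116/5, σ_2 = 164/5, σ_3 = 0.

-23.2000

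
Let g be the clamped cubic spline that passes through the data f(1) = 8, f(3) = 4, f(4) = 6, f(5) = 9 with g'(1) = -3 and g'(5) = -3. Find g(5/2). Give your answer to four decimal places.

Write M_i for g''(x_i). With h_i = 2, 1, 1 and divided differences Δ_i = -2, 2, 3, the continuity of g' gives the tridiagonal system
  2·M_0 + 6·M_1 + 1·M_2 = 6(Δ_1 - Δ_0) = 24
  1·M_1 + 4·M_2 + 1·M_3 = 6(Δ_2 - Δ_1) = 6
Clamped end conditions give two more equations: 2h_0·M_0 + h_0·M_1 = 6(Δ_0 - g'(1)) = 6 and h_2·M_2 + 2h_2·M_3 = 6(g'(5) - Δ_2) = -36.
Solving: M_0 = 0, M_1 = 3, M_2 = 6, M_3 = -21.
On [1, 3], g(x) = 8 - 3·(x - 1) + 0·(x - 1)² + 1/4·(x - 1)³.
With (x - 1) = 3/2: g(5/2) = 139/32.

4.3438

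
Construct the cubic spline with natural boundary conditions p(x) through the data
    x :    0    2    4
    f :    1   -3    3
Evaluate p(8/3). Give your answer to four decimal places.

Put M_i = p'' at the i-th knot. Here h = (2, 2) and Δ = (-2, 3), so the interior equations h_(i-1)·M_(i-1) + 2(h_(i-1)+h_i)·M_i + h_i·M_(i+1) = 6(Δ_i − Δ_(i-1)) read
  2·M_0 + 8·M_1 + 2·M_2 = 6(Δ_1 - Δ_0) = 30
Natural end conditions: M_0 = M_2 = 0.
Forward elimination and back-substitution give M_0 = 0, M_1 = 15/4, M_2 = 0.
On [2, 4], p(x) = -3 + 1/2·(x - 2) + 15/8·(x - 2)² - 5/16·(x - 2)³.
With (x - 2) = 2/3: p(8/3) = -52/27.

-1.9259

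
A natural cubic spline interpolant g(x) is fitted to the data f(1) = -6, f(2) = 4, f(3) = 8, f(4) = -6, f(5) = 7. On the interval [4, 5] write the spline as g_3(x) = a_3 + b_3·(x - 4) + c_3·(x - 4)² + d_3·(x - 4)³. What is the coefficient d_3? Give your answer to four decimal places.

-8.4107

Let M_i = g''(x_i). Step sizes h_i = 1, 1, 1, 1; slopes of the chords Δ_i = (y_(i+1) - y_i)/h_i = 10, 4, -14, 13.
  1·M_0 + 4·M_1 + 1·M_2 = 6(Δ_1 - Δ_0) = -36
  1·M_1 + 4·M_2 + 1·M_3 = 6(Δ_2 - Δ_1) = -108
  1·M_2 + 4·M_3 + 1·M_4 = 6(Δ_3 - Δ_2) = 162
Natural end conditions: M_0 = M_4 = 0.
Hence M_0 = 0, M_1 = 27/28, M_2 = -279/7, M_3 = 1413/28, M_4 = 0.
On [4, 5], with g_3(x) = a_3 + b_3·(x - 4) + c_3·(x - 4)² + d_3·(x - 4)³: c_3 = M_3/2 = 1413/56, d_3 = (M_4 - M_3)/(6h_3) = -471/56, b_3 = Δ_3 - h_3(2M_3 + M_4)/6 = -107/28.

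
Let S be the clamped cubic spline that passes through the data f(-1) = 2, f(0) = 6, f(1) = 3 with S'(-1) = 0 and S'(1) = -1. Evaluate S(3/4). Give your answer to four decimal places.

Let σ_i = S''(x_i). Step sizes h_i = 1, 1; slopes of the chords Δ_i = (y_(i+1) - y_i)/h_i = 4, -3.
  1·σ_0 + 4·σ_1 + 1·σ_2 = 6(Δ_1 - Δ_0) = -42
Clamped end conditions give two more equations: 2h_0·σ_0 + h_0·σ_1 = 6(Δ_0 - S'(-1)) = 24 and h_1·σ_1 + 2h_1·σ_2 = 6(S'(1) - Δ_1) = 12.
Solving the tridiagonal system: σ_0 = 22, σ_1 = -20, σ_2 = 16.
On [0, 1], S(x) = 6 + 1·x - 10·x² + 6·x³.
With x = 3/4: S(3/4) = 117/32.

3.6563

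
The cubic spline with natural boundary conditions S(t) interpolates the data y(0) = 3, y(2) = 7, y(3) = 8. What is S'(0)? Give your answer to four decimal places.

Write M_i for S''(x_i). With h_i = 2, 1 and divided differences Δ_i = 2, 1, the continuity of S' gives the tridiagonal system
  2·M_0 + 6·M_1 + 1·M_2 = 6(Δ_1 - Δ_0) = -6
Natural end conditions: M_0 = M_2 = 0.
Solving: M_0 = 0, M_1 = -1, M_2 = 0.
On [0, 2], S'(t) = b_0 + 2c_0·t + 3d_0·t² with b_0 = Δ_0 - h_0(2M_0 + M_1)/6 = 7/3, c_0 = M_0/2 = 0, d_0 = (M_1 - M_0)/(6h_0) = -1/12. So S'(0) = 7/3.

2.3333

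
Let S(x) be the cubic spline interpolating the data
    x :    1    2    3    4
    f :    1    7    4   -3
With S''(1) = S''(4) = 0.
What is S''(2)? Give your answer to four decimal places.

-12.8000

With M_i denoting the second derivative at x_i, h_i = 1, 1, 1, and Δ_i = (y_(i+1) − y_i)/h_i = 6, -3, -7:
  1·M_0 + 4·M_1 + 1·M_2 = 6(Δ_1 - Δ_0) = -54
  1·M_1 + 4·M_2 + 1·M_3 = 6(Δ_2 - Δ_1) = -24
Natural end conditions: M_0 = M_3 = 0.
Hence M_0 = 0, M_1 = -64/5, M_2 = -14/5, M_3 = 0.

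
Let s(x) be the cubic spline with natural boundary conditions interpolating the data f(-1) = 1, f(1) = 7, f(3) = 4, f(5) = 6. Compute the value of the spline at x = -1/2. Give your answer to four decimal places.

Let σ_i = s''(x_i). Step sizes h_i = 2, 2, 2; slopes of the chords Δ_i = (y_(i+1) - y_i)/h_i = 3, -3/2, 1.
  2·σ_0 + 8·σ_1 + 2·σ_2 = 6(Δ_1 - Δ_0) = -27
  2·σ_1 + 8·σ_2 + 2·σ_3 = 6(Δ_2 - Δ_1) = 15
Natural end conditions: σ_0 = σ_3 = 0.
Solving the tridiagonal system: σ_0 = 0, σ_1 = -41/10, σ_2 = 29/10, σ_3 = 0.
On [-1, 1], s(x) = 1 + 131/30·(x + 1) + 0·(x + 1)² - 41/120·(x + 1)³.
With (x + 1) = 1/2: s(-1/2) = 201/64.

3.1406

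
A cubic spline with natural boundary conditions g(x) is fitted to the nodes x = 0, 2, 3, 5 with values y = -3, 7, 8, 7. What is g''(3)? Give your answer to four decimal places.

-0.8571

Write m_i for g''(x_i). With h_i = 2, 1, 2 and divided differences Δ_i = 5, 1, -1/2, the continuity of g' gives the tridiagonal system
  2·m_0 + 6·m_1 + 1·m_2 = 6(Δ_1 - Δ_0) = -24
  1·m_1 + 6·m_2 + 2·m_3 = 6(Δ_2 - Δ_1) = -9
Natural end conditions: m_0 = m_3 = 0.
Solving the tridiagonal system: m_0 = 0, m_1 = -27/7, m_2 = -6/7, m_3 = 0.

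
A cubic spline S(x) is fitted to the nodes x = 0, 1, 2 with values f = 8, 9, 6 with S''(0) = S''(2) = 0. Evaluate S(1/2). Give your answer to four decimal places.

Let M_i = S''(x_i). Step sizes h_i = 1, 1; slopes of the chords Δ_i = (y_(i+1) - y_i)/h_i = 1, -3.
  1·M_0 + 4·M_1 + 1·M_2 = 6(Δ_1 - Δ_0) = -24
Natural end conditions: M_0 = M_2 = 0.
Forward elimination and back-substitution give M_0 = 0, M_1 = -6, M_2 = 0.
On [0, 1], S(x) = 8 + 2·x + 0·x² - 1·x³.
With x = 1/2: S(1/2) = 71/8.

8.8750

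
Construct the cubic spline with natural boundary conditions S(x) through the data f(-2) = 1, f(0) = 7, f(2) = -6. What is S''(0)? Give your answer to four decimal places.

With M_i denoting the second derivative at x_i, h_i = 2, 2, and Δ_i = (y_(i+1) − y_i)/h_i = 3, -13/2:
  2·M_0 + 8·M_1 + 2·M_2 = 6(Δ_1 - Δ_0) = -57
Natural end conditions: M_0 = M_2 = 0.
Solving: M_0 = 0, M_1 = -57/8, M_2 = 0.

-7.1250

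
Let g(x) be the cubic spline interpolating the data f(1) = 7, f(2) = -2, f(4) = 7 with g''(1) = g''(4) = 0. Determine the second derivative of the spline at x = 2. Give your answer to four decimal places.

13.5000

Let M_i = g''(x_i). Step sizes h_i = 1, 2; slopes of the chords Δ_i = (y_(i+1) - y_i)/h_i = -9, 9/2.
  1·M_0 + 6·M_1 + 2·M_2 = 6(Δ_1 - Δ_0) = 81
Natural end conditions: M_0 = M_2 = 0.
Forward elimination and back-substitution give M_0 = 0, M_1 = 27/2, M_2 = 0.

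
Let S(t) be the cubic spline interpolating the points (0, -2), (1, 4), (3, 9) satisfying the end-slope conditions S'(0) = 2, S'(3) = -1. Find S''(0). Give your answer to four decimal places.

14.5000

Put m_i = S'' at the i-th knot. Here h = (1, 2) and Δ = (6, 5/2), so the interior equations h_(i-1)·m_(i-1) + 2(h_(i-1)+h_i)·m_i + h_i·m_(i+1) = 6(Δ_i − Δ_(i-1)) read
  1·m_0 + 6·m_1 + 2·m_2 = 6(Δ_1 - Δ_0) = -21
Clamped end conditions give two more equations: 2h_0·m_0 + h_0·m_1 = 6(Δ_0 - S'(0)) = 24 and h_1·m_1 + 2h_1·m_2 = 6(S'(3) - Δ_1) = -21.
Solving: m_0 = 29/2, m_1 = -5, m_2 = -11/4.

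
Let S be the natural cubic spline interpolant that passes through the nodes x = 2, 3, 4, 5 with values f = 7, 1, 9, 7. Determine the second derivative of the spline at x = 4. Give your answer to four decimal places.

With M_i denoting the second derivative at x_i, h_i = 1, 1, 1, and Δ_i = (y_(i+1) − y_i)/h_i = -6, 8, -2:
  1·M_0 + 4·M_1 + 1·M_2 = 6(Δ_1 - Δ_0) = 84
  1·M_1 + 4·M_2 + 1·M_3 = 6(Δ_2 - Δ_1) = -60
Natural end conditions: M_0 = M_3 = 0.
Solving the tridiagonal system: M_0 = 0, M_1 = 132/5, M_2 = -108/5, M_3 = 0.

-21.6000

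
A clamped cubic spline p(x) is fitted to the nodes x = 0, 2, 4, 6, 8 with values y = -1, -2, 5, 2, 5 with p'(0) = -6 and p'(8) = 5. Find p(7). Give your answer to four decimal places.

With σ_i denoting the second derivative at x_i, h_i = 2, 2, 2, 2, and Δ_i = (y_(i+1) − y_i)/h_i = -1/2, 7/2, -3/2, 3/2:
  2·σ_0 + 8·σ_1 + 2·σ_2 = 6(Δ_1 - Δ_0) = 24
  2·σ_1 + 8·σ_2 + 2·σ_3 = 6(Δ_2 - Δ_1) = -30
  2·σ_2 + 8·σ_3 + 2·σ_4 = 6(Δ_3 - Δ_2) = 18
Clamped end conditions give two more equations: 2h_0·σ_0 + h_0·σ_1 = 6(Δ_0 - p'(0)) = 33 and h_3·σ_3 + 2h_3·σ_4 = 6(p'(8) - Δ_3) = 21.
Solving the tridiagonal system: σ_0 = 7, σ_1 = 5/2, σ_2 = -5, σ_3 = 5/2, σ_4 = 4.
On [6, 8], p(x) = 2 - 3/2·(x - 6) + 5/4·(x - 6)² + 1/8·(x - 6)³.
With (x - 6) = 1: p(7) = 15/8.

1.8750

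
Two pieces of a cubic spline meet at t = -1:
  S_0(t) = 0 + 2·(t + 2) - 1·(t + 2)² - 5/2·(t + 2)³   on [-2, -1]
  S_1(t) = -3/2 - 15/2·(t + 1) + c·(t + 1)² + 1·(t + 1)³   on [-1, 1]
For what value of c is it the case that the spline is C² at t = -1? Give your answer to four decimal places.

-8.5000

S_0''(t) = -2 - 15·(t + 2), so S_0''(-1) = -17. On the right, S_1''(-1) = 2c, so c = -17/2.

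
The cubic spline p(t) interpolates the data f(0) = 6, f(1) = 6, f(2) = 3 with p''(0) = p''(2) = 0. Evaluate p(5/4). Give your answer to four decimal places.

With m_i denoting the second derivative at x_i, h_i = 1, 1, and Δ_i = (y_(i+1) − y_i)/h_i = 0, -3:
  1·m_0 + 4·m_1 + 1·m_2 = 6(Δ_1 - Δ_0) = -18
Natural end conditions: m_0 = m_2 = 0.
Solving the tridiagonal system: m_0 = 0, m_1 = -9/2, m_2 = 0.
On [1, 2], p(t) = 6 - 3/2·(t - 1) - 9/4·(t - 1)² + 3/4·(t - 1)³.
With (t - 1) = 1/4: p(5/4) = 1407/256.

5.4961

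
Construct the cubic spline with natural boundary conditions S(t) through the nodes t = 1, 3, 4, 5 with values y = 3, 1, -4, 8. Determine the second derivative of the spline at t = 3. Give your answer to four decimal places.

-8.6087

Write σ_i for S''(x_i). With h_i = 2, 1, 1 and divided differences Δ_i = -1, -5, 12, the continuity of S' gives the tridiagonal system
  2·σ_0 + 6·σ_1 + 1·σ_2 = 6(Δ_1 - Δ_0) = -24
  1·σ_1 + 4·σ_2 + 1·σ_3 = 6(Δ_2 - Δ_1) = 102
Natural end conditions: σ_0 = σ_3 = 0.
Solving the tridiagonal system: σ_0 = 0, σ_1 = -198/23, σ_2 = 636/23, σ_3 = 0.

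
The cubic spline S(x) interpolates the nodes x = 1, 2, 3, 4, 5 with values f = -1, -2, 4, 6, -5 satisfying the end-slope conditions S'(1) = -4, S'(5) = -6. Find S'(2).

With m_i denoting the second derivative at x_i, h_i = 1, 1, 1, 1, and Δ_i = (y_(i+1) − y_i)/h_i = -1, 6, 2, -11:
  1·m_0 + 4·m_1 + 1·m_2 = 6(Δ_1 - Δ_0) = 42
  1·m_1 + 4·m_2 + 1·m_3 = 6(Δ_2 - Δ_1) = -24
  1·m_2 + 4·m_3 + 1·m_4 = 6(Δ_3 - Δ_2) = -78
Clamped end conditions give two more equations: 2h_0·m_0 + h_0·m_1 = 6(Δ_0 - S'(1)) = 18 and h_3·m_3 + 2h_3·m_4 = 6(S'(5) - Δ_3) = 30.
Hence m_0 = 4, m_1 = 10, m_2 = -2, m_3 = -26, m_4 = 28.
On [2, 3], S'(x) = b_1 + 2c_1·(x - 2) + 3d_1·(x - 2)² with b_1 = Δ_1 - h_1(2m_1 + m_2)/6 = 3, c_1 = m_1/2 = 5, d_1 = (m_2 - m_1)/(6h_1) = -2. So S'(2) = 3.

3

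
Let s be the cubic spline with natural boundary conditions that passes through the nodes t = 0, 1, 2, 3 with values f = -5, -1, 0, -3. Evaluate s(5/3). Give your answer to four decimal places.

Put M_i = s'' at the i-th knot. Here h = (1, 1, 1) and Δ = (4, 1, -3), so the interior equations h_(i-1)·M_(i-1) + 2(h_(i-1)+h_i)·M_i + h_i·M_(i+1) = 6(Δ_i − Δ_(i-1)) read
  1·M_0 + 4·M_1 + 1·M_2 = 6(Δ_1 - Δ_0) = -18
  1·M_1 + 4·M_2 + 1·M_3 = 6(Δ_2 - Δ_1) = -24
Natural end conditions: M_0 = M_3 = 0.
Forward elimination and back-substitution give M_0 = 0, M_1 = -16/5, M_2 = -26/5, M_3 = 0.
On [1, 2], s(t) = -1 + 44/15·(t - 1) - 8/5·(t - 1)² - 1/3·(t - 1)³.
With (t - 1) = 2/3: s(5/3) = 59/405.

0.1457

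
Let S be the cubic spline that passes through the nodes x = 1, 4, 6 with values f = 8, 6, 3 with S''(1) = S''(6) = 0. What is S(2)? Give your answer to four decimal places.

Put σ_i = S'' at the i-th knot. Here h = (3, 2) and Δ = (-2/3, -3/2), so the interior equations h_(i-1)·σ_(i-1) + 2(h_(i-1)+h_i)·σ_i + h_i·σ_(i+1) = 6(Δ_i − Δ_(i-1)) read
  3·σ_0 + 10·σ_1 + 2·σ_2 = 6(Δ_1 - Δ_0) = -5
Natural end conditions: σ_0 = σ_2 = 0.
Solving the tridiagonal system: σ_0 = 0, σ_1 = -1/2, σ_2 = 0.
On [1, 4], S(x) = 8 - 5/12·(x - 1) + 0·(x - 1)² - 1/36·(x - 1)³.
With (x - 1) = 1: S(2) = 68/9.

7.5556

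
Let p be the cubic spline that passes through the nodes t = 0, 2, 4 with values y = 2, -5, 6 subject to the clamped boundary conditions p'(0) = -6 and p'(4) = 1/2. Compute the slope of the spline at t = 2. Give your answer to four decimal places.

2.8750

Write m_i for p''(x_i). With h_i = 2, 2 and divided differences Δ_i = -7/2, 11/2, the continuity of p' gives the tridiagonal system
  2·m_0 + 8·m_1 + 2·m_2 = 6(Δ_1 - Δ_0) = 54
Clamped end conditions give two more equations: 2h_0·m_0 + h_0·m_1 = 6(Δ_0 - p'(0)) = 15 and h_1·m_1 + 2h_1·m_2 = 6(p'(4) - Δ_1) = -30.
Hence m_0 = -11/8, m_1 = 41/4, m_2 = -101/8.
On [2, 4], p'(t) = b_1 + 2c_1·(t - 2) + 3d_1·(t - 2)² with b_1 = Δ_1 - h_1(2m_1 + m_2)/6 = 23/8, c_1 = m_1/2 = 41/8, d_1 = (m_2 - m_1)/(6h_1) = -61/32. So p'(2) = 23/8.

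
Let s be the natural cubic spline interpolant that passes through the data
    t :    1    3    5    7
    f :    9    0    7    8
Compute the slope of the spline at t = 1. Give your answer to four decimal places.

With σ_i denoting the second derivative at x_i, h_i = 2, 2, 2, and Δ_i = (y_(i+1) − y_i)/h_i = -9/2, 7/2, 1/2:
  2·σ_0 + 8·σ_1 + 2·σ_2 = 6(Δ_1 - Δ_0) = 48
  2·σ_1 + 8·σ_2 + 2·σ_3 = 6(Δ_2 - Δ_1) = -18
Natural end conditions: σ_0 = σ_3 = 0.
Forward elimination and back-substitution give σ_0 = 0, σ_1 = 7, σ_2 = -4, σ_3 = 0.
On [1, 3], s'(t) = b_0 + 2c_0·(t - 1) + 3d_0·(t - 1)² with b_0 = Δ_0 - h_0(2σ_0 + σ_1)/6 = -41/6, c_0 = σ_0/2 = 0, d_0 = (σ_1 - σ_0)/(6h_0) = 7/12. So s'(1) = -41/6.

-6.8333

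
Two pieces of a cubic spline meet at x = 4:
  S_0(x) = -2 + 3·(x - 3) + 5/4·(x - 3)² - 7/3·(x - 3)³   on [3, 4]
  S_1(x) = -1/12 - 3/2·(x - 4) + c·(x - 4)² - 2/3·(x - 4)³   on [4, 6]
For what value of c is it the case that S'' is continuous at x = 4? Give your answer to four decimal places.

S_0''(x) = 5/2 - 14·(x - 3), so S_0''(4) = -23/2. On the right, S_1''(4) = 2c, so c = -23/4.

-5.7500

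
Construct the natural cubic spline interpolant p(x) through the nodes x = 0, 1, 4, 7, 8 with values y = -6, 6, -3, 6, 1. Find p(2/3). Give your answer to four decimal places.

Let M_i = p''(x_i). Step sizes h_i = 1, 3, 3, 1; slopes of the chords Δ_i = (y_(i+1) - y_i)/h_i = 12, -3, 3, -5.
  1·M_0 + 8·M_1 + 3·M_2 = 6(Δ_1 - Δ_0) = -90
  3·M_1 + 12·M_2 + 3·M_3 = 6(Δ_2 - Δ_1) = 36
  3·M_2 + 8·M_3 + 1·M_4 = 6(Δ_3 - Δ_2) = -48
Natural end conditions: M_0 = M_4 = 0.
Hence M_0 = 0, M_1 = -117/8, M_2 = 9, M_3 = -75/8, M_4 = 0.
On [0, 1], p(x) = -6 + 231/16·x + 0·x² - 39/16·x³.
With x = 2/3: p(2/3) = 209/72.

2.9028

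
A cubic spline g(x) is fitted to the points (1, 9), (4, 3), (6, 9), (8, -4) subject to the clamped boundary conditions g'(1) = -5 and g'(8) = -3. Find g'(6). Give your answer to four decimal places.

-2.7027

Put m_i = g'' at the i-th knot. Here h = (3, 2, 2) and Δ = (-2, 3, -13/2), so the interior equations h_(i-1)·m_(i-1) + 2(h_(i-1)+h_i)·m_i + h_i·m_(i+1) = 6(Δ_i − Δ_(i-1)) read
  3·m_0 + 10·m_1 + 2·m_2 = 6(Δ_1 - Δ_0) = 30
  2·m_1 + 8·m_2 + 2·m_3 = 6(Δ_2 - Δ_1) = -57
Clamped end conditions give two more equations: 2h_0·m_0 + h_0·m_1 = 6(Δ_0 - g'(1)) = 18 and h_2·m_2 + 2h_2·m_3 = 6(g'(8) - Δ_2) = 21.
Hence m_0 = 17/37, m_1 = 188/37, m_2 = -821/74, m_3 = 799/74.
On [6, 8], g'(x) = b_2 + 2c_2·(x - 6) + 3d_2·(x - 6)² with b_2 = Δ_2 - h_2(2m_2 + m_3)/6 = -100/37, c_2 = m_2/2 = -821/148, d_2 = (m_3 - m_2)/(6h_2) = 135/74. So g'(6) = -100/37.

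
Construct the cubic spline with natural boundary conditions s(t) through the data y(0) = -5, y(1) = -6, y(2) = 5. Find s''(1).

18

Write σ_i for s''(x_i). With h_i = 1, 1 and divided differences Δ_i = -1, 11, the continuity of s' gives the tridiagonal system
  1·σ_0 + 4·σ_1 + 1·σ_2 = 6(Δ_1 - Δ_0) = 72
Natural end conditions: σ_0 = σ_2 = 0.
Solving: σ_0 = 0, σ_1 = 18, σ_2 = 0.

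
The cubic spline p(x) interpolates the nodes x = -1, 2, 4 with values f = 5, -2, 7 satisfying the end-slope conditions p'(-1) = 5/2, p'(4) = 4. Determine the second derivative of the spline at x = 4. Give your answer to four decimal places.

With M_i denoting the second derivative at x_i, h_i = 3, 2, and Δ_i = (y_(i+1) − y_i)/h_i = -7/3, 9/2:
  3·M_0 + 10·M_1 + 2·M_2 = 6(Δ_1 - Δ_0) = 41
Clamped end conditions give two more equations: 2h_0·M_0 + h_0·M_1 = 6(Δ_0 - p'(-1)) = -29 and h_1·M_1 + 2h_1·M_2 = 6(p'(4) - Δ_1) = -3.
Solving the tridiagonal system: M_0 = -259/30, M_1 = 38/5, M_2 = -91/20.

-4.5500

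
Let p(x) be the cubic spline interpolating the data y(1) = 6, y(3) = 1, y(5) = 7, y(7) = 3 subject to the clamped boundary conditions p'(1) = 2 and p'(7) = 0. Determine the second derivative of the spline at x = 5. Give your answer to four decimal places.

-7.6667

Write σ_i for p''(x_i). With h_i = 2, 2, 2 and divided differences Δ_i = -5/2, 3, -2, the continuity of p' gives the tridiagonal system
  2·σ_0 + 8·σ_1 + 2·σ_2 = 6(Δ_1 - Δ_0) = 33
  2·σ_1 + 8·σ_2 + 2·σ_3 = 6(Δ_2 - Δ_1) = -30
Clamped end conditions give two more equations: 2h_0·σ_0 + h_0·σ_1 = 6(Δ_0 - p'(1)) = -27 and h_2·σ_2 + 2h_2·σ_3 = 6(p'(7) - Δ_2) = 12.
Solving the tridiagonal system: σ_0 = -67/6, σ_1 = 53/6, σ_2 = -23/3, σ_3 = 41/6.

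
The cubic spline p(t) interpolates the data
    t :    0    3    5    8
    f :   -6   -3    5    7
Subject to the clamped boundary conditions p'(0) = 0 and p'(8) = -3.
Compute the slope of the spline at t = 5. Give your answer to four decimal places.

Write M_i for p''(x_i). With h_i = 3, 2, 3 and divided differences Δ_i = 1, 4, 2/3, the continuity of p' gives the tridiagonal system
  3·M_0 + 10·M_1 + 2·M_2 = 6(Δ_1 - Δ_0) = 18
  2·M_1 + 10·M_2 + 3·M_3 = 6(Δ_2 - Δ_1) = -20
Clamped end conditions give two more equations: 2h_0·M_0 + h_0·M_1 = 6(Δ_0 - p'(0)) = 6 and h_2·M_2 + 2h_2·M_3 = 6(p'(8) - Δ_2) = -22.
Solving: M_0 = -6/91, M_1 = 194/91, M_2 = -142/91, M_3 = -788/273.
On [5, 8], p'(t) = b_2 + 2c_2·(t - 5) + 3d_2·(t - 5)² with b_2 = Δ_2 - h_2(2M_2 + M_3)/6 = 334/91, c_2 = M_2/2 = -71/91, d_2 = (M_3 - M_2)/(6h_2) = -181/2457. So p'(5) = 334/91.

3.6703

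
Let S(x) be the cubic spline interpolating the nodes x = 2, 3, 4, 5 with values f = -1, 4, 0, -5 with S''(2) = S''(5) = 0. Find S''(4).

2

Put m_i = S'' at the i-th knot. Here h = (1, 1, 1) and Δ = (5, -4, -5), so the interior equations h_(i-1)·m_(i-1) + 2(h_(i-1)+h_i)·m_i + h_i·m_(i+1) = 6(Δ_i − Δ_(i-1)) read
  1·m_0 + 4·m_1 + 1·m_2 = 6(Δ_1 - Δ_0) = -54
  1·m_1 + 4·m_2 + 1·m_3 = 6(Δ_2 - Δ_1) = -6
Natural end conditions: m_0 = m_3 = 0.
Hence m_0 = 0, m_1 = -14, m_2 = 2, m_3 = 0.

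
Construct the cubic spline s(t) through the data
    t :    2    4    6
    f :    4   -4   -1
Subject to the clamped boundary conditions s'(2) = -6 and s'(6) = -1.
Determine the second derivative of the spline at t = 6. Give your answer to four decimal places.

-6.6250

With σ_i denoting the second derivative at x_i, h_i = 2, 2, and Δ_i = (y_(i+1) − y_i)/h_i = -4, 3/2:
  2·σ_0 + 8·σ_1 + 2·σ_2 = 6(Δ_1 - Δ_0) = 33
Clamped end conditions give two more equations: 2h_0·σ_0 + h_0·σ_1 = 6(Δ_0 - s'(2)) = 12 and h_1·σ_1 + 2h_1·σ_2 = 6(s'(6) - Δ_1) = -15.
Hence σ_0 = 1/8, σ_1 = 23/4, σ_2 = -53/8.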